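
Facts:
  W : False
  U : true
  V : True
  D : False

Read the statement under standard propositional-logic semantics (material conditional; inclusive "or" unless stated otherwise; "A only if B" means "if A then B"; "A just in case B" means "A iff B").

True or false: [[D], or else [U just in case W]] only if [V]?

Parsed as (D | (U <-> W)) -> V

U <-> W = T <-> F = F
D | (U <-> W) = F | F = F
(D | (U <-> W)) -> V = F -> T = T

True.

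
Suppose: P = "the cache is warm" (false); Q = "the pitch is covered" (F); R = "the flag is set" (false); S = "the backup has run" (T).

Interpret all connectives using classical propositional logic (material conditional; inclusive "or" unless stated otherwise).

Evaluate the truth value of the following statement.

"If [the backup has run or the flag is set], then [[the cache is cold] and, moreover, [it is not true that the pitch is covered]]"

True.

Values: S=T, R=F, P=F, Q=F.
Formalization: (S ∨ R) → (¬P ∧ ¬Q)

S ∨ R = T ∨ F = T
¬P = ¬F = T
¬Q = ¬F = T
¬P ∧ ¬Q = T ∧ T = T
(S ∨ R) → (¬P ∧ ¬Q) = T → T = T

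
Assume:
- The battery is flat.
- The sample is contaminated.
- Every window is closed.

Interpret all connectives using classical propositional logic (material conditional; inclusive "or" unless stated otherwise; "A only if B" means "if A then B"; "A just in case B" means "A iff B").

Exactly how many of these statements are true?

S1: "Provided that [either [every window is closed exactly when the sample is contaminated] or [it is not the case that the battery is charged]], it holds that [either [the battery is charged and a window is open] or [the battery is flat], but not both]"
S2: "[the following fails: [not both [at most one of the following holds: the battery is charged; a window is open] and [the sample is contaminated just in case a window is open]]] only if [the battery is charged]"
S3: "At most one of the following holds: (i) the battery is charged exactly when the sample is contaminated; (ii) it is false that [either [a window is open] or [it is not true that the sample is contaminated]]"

Let R = "a window is open" (False), Q = "the sample is contaminated" (True), P = "the battery is charged" (False).

S1: Formalization: ((not R iff Q) or not P) -> ((P and R) xor not P)

not R = not False = True
not R iff Q = True iff True = True
not P = not False = True
(not R iff Q) or not P = True or True = True
P and R = False and False = False
not P = not False = True
(P and R) xor not P = False xor True = True
((not R iff Q) or not P) -> ((P and R) xor not P) = True -> True = True
Thus S1 is true.

S2: In symbols: not ((P nand R) nand (Q iff R)) -> P

P nand R = False nand False = True
Q iff R = True iff False = False
(P nand R) nand (Q iff R) = True nand False = True
not ((P nand R) nand (Q iff R)) = not True = False
not ((P nand R) nand (Q iff R)) -> P = False -> False = True
So S2 is true.

S3: In symbols: (P iff Q) nand not (R or not Q)

P iff Q = False iff True = False
not Q = not True = False
R or not Q = False or False = False
not (R or not Q) = not False = True
(P iff Q) nand not (R or not Q) = False nand True = True
Thus S3 is true.

3 of the 3 statements are true (S1, S2, S3).

3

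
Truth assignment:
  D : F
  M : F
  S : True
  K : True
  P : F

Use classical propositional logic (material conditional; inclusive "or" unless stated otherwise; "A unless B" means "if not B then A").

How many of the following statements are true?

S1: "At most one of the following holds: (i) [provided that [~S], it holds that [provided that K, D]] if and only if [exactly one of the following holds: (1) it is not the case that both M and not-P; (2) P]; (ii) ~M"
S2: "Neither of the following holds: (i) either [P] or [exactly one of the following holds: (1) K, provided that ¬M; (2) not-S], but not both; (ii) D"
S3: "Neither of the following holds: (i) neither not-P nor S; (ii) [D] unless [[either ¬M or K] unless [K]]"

0

S1: This is ((¬S → (K → D)) ↔ ((M ↑ ¬P) ⊕ P)) ↑ ¬M.

¬S = ¬T = F
K → D = T → F = F
¬S → (K → D) = F → F = T
¬P = ¬F = T
M ↑ ¬P = F ↑ T = T
(M ↑ ¬P) ⊕ P = T ⊕ F = T
(¬S → (K → D)) ↔ ((M ↑ ¬P) ⊕ P) = T ↔ T = T
¬M = ¬F = T
((¬S → (K → D)) ↔ ((M ↑ ¬P) ⊕ P)) ↑ ¬M = T ↑ T = F
Thus S1 is false.

S2: Parsed as (P ⊕ ((¬M → K) ⊕ ¬S)) ↓ D

¬M = ¬F = T
¬M → K = T → T = T
¬S = ¬T = F
(¬M → K) ⊕ ¬S = T ⊕ F = T
P ⊕ ((¬M → K) ⊕ ¬S) = F ⊕ T = T
(P ⊕ ((¬M → K) ⊕ ¬S)) ↓ D = T ↓ F = F
Thus S2 is false.

S3: In symbols: (¬P ↓ S) ↓ (D ∨ ((¬M ∨ K) ∨ K))

¬P = ¬F = T
¬P ↓ S = T ↓ T = F
¬M = ¬F = T
¬M ∨ K = T ∨ T = T
(¬M ∨ K) ∨ K = T ∨ T = T
D ∨ ((¬M ∨ K) ∨ K) = F ∨ T = T
(¬P ↓ S) ↓ (D ∨ ((¬M ∨ K) ∨ K)) = F ↓ T = F
Thus S3 is false.

True statements: 0 (none).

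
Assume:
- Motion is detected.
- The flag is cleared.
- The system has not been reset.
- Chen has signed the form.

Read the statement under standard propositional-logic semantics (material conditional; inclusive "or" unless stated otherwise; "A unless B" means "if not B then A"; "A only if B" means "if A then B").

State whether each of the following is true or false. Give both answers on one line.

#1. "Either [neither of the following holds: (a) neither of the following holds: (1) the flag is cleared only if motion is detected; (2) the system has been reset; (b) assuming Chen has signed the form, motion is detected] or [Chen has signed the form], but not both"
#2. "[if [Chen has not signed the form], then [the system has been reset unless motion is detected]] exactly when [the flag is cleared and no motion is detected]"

Let Q = "the flag is set" (F), P = "motion is detected" (T), R = "the system has been reset" (F), S = "Chen has signed the form" (T).

#1: In symbols: (((~Q -> P) nor R) nor (S -> P)) xor S

~Q = ~F = T
~Q -> P = T -> T = T
(~Q -> P) nor R = T nor F = F
S -> P = T -> T = T
((~Q -> P) nor R) nor (S -> P) = F nor T = F
(((~Q -> P) nor R) nor (S -> P)) xor S = F xor T = T
Thus #1 is true.

#2: Formalization: (~S -> (R | P)) <-> (~Q & ~P)

~S = ~T = F
R | P = F | T = T
~S -> (R | P) = F -> T = T
~Q = ~F = T
~P = ~T = F
~Q & ~P = T & F = F
(~S -> (R | P)) <-> (~Q & ~P) = T <-> F = F
Thus #2 is false.

#1 True / #2 False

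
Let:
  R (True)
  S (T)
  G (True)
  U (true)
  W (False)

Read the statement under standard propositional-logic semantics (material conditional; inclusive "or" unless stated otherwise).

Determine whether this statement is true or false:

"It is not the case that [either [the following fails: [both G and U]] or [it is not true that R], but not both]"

This is not (not (G and U) xor not R).

G and U = True and True = True
not (G and U) = not True = False
not R = not True = False
not (G and U) xor not R = False xor False = False
not (not (G and U) xor not R) = not False = True

The statement is true.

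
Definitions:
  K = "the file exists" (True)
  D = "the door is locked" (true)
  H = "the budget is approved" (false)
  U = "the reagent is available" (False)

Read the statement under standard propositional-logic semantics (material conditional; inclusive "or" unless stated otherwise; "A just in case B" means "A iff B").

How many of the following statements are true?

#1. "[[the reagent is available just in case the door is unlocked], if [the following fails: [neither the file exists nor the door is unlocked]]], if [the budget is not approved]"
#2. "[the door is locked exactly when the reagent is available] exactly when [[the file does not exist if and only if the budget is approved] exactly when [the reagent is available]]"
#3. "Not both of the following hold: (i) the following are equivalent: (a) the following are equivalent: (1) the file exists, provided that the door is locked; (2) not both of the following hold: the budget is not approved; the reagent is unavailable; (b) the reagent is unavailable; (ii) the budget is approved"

#1: This is ~H -> (~(K nor ~D) -> (U <-> ~D)).

~H = ~F = T
~D = ~T = F
K nor ~D = T nor F = F
~(K nor ~D) = ~F = T
~D = ~T = F
U <-> ~D = F <-> F = T
~(K nor ~D) -> (U <-> ~D) = T -> T = T
~H -> (~(K nor ~D) -> (U <-> ~D)) = T -> T = T
So #1 is true.

#2: Parsed as (D <-> U) <-> ((~K <-> H) <-> U)

D <-> U = T <-> F = F
~K = ~T = F
~K <-> H = F <-> F = T
(~K <-> H) <-> U = T <-> F = F
(D <-> U) <-> ((~K <-> H) <-> U) = F <-> F = T
Thus #2 is true.

#3: This is (((D -> K) <-> (~H nand ~U)) <-> ~U) nand H.

D -> K = T -> T = T
~H = ~F = T
~U = ~F = T
~H nand ~U = T nand T = F
(D -> K) <-> (~H nand ~U) = T <-> F = F
~U = ~F = T
((D -> K) <-> (~H nand ~U)) <-> ~U = F <-> T = F
(((D -> K) <-> (~H nand ~U)) <-> ~U) nand H = F nand F = T
Thus #3 is true.

3 of the 3 statements are true.

3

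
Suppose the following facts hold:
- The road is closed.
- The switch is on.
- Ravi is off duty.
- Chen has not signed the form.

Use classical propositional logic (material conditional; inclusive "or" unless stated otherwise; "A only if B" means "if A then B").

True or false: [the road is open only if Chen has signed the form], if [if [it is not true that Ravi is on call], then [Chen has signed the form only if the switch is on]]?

True.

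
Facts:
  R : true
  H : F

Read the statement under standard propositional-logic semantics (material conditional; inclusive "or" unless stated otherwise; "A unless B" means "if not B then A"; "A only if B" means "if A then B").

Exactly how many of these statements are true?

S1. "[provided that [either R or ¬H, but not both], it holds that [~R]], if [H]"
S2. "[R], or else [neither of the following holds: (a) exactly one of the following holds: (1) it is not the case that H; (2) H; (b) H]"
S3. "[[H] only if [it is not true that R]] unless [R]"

S1: In symbols: H -> ((R xor ~H) -> ~R)

~H = ~F = T
R xor ~H = T xor T = F
~R = ~T = F
(R xor ~H) -> ~R = F -> F = T
H -> ((R xor ~H) -> ~R) = F -> T = T
Hence S1 is true.

S2: Parsed as R | ((~H xor H) nor H)

~H = ~F = T
~H xor H = T xor F = T
(~H xor H) nor H = T nor F = F
R | ((~H xor H) nor H) = T | F = T
Hence S2 is true.

S3: This is (H -> ~R) | R.

~R = ~T = F
H -> ~R = F -> F = T
(H -> ~R) | R = T | T = T
Thus S3 is true.

3 of the 3 statements are true.

3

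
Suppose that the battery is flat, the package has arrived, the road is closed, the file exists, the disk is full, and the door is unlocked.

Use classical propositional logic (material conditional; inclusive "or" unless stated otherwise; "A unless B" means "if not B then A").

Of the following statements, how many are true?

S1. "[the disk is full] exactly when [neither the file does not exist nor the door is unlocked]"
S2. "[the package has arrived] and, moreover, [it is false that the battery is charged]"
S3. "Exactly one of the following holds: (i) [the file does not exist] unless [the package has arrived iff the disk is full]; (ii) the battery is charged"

2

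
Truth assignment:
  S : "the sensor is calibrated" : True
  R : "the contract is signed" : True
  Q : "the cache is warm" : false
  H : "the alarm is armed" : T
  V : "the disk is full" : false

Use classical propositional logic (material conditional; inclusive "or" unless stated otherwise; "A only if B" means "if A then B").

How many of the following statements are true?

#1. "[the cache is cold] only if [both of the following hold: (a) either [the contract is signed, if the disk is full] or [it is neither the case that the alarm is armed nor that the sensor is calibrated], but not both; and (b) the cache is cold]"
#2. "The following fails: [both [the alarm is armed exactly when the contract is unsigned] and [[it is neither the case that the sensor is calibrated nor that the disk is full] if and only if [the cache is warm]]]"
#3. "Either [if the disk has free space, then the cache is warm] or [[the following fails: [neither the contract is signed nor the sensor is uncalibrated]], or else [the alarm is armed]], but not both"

3

#1: This is ¬Q → (((V → R) ⊕ (H ↓ S)) ∧ ¬Q).

¬Q = ¬F = T
V → R = F → T = T
H ↓ S = T ↓ T = F
(V → R) ⊕ (H ↓ S) = T ⊕ F = T
¬Q = ¬F = T
((V → R) ⊕ (H ↓ S)) ∧ ¬Q = T ∧ T = T
¬Q → (((V → R) ⊕ (H ↓ S)) ∧ ¬Q) = T → T = T
Thus #1 is true.

#2: Formalization: ¬((H ↔ ¬R) ∧ ((S ↓ V) ↔ Q))

¬R = ¬T = F
H ↔ ¬R = T ↔ F = F
S ↓ V = T ↓ F = F
(S ↓ V) ↔ Q = F ↔ F = T
(H ↔ ¬R) ∧ ((S ↓ V) ↔ Q) = F ∧ T = F
¬((H ↔ ¬R) ∧ ((S ↓ V) ↔ Q)) = ¬F = T
Thus #2 is true.

#3: In symbols: (¬V → Q) ⊕ (¬(R ↓ ¬S) ∨ H)

¬V = ¬F = T
¬V → Q = T → F = F
¬S = ¬T = F
R ↓ ¬S = T ↓ F = F
¬(R ↓ ¬S) = ¬F = T
¬(R ↓ ¬S) ∨ H = T ∨ T = T
(¬V → Q) ⊕ (¬(R ↓ ¬S) ∨ H) = F ⊕ T = T
Thus #3 is true.

3 of the 3 statements are true.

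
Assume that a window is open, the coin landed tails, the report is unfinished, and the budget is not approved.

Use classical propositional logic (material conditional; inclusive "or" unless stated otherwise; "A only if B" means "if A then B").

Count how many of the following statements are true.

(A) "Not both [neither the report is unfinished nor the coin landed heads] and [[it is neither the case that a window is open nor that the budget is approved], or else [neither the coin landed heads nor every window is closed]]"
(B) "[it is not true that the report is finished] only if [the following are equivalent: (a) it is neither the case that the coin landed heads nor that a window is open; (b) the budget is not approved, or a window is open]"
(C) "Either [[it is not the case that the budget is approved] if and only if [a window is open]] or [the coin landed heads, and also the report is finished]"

2

Let R = "the report is finished" (F), Q = "the coin landed heads" (F), P = "a window is open" (T), S = "the budget is approved" (F).

(A): In symbols: (¬R ↓ Q) ↑ ((P ↓ S) ∨ (Q ↓ ¬P))

¬R = ¬F = T
¬R ↓ Q = T ↓ F = F
P ↓ S = T ↓ F = F
¬P = ¬T = F
Q ↓ ¬P = F ↓ F = T
(P ↓ S) ∨ (Q ↓ ¬P) = F ∨ T = T
(¬R ↓ Q) ↑ ((P ↓ S) ∨ (Q ↓ ¬P)) = F ↑ T = T
Thus (A) is true.

(B): Parsed as ¬R → ((Q ↓ P) ↔ (¬S ∨ P))

¬R = ¬F = T
Q ↓ P = F ↓ T = F
¬S = ¬F = T
¬S ∨ P = T ∨ T = T
(Q ↓ P) ↔ (¬S ∨ P) = F ↔ T = F
¬R → ((Q ↓ P) ↔ (¬S ∨ P)) = T → F = F
So (B) is false.

(C): This is (¬S ↔ P) ∨ (Q ∧ R).

¬S = ¬F = T
¬S ↔ P = T ↔ T = T
Q ∧ R = F ∧ F = F
(¬S ↔ P) ∨ (Q ∧ R) = T ∨ F = T
Hence (C) is true.

Count: 2.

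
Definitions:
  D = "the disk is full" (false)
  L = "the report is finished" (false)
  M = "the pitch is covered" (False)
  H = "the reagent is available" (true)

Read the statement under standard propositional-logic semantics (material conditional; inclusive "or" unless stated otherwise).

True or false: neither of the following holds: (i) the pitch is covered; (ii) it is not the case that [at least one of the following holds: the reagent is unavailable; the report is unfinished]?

True.

Parsed as M nor ~(~H | ~L)

~H = ~T = F
~L = ~F = T
~H | ~L = F | T = T
~(~H | ~L) = ~T = F
M nor ~(~H | ~L) = F nor F = T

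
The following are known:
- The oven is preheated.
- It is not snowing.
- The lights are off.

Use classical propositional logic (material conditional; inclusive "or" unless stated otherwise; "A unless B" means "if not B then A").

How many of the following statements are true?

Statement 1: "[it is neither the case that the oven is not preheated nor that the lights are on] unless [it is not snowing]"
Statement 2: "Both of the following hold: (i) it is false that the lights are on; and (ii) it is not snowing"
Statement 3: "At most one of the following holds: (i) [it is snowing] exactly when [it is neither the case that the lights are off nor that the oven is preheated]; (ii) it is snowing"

3

Let S = "the oven is preheated" (True), R = "the lights are on" (False), V = "it is snowing" (False).

Statement 1: Parsed as (not S nor R) or not V

not S = not True = False
not S nor R = False nor False = True
not V = not False = True
(not S nor R) or not V = True or True = True
Hence Statement 1 is true.

Statement 2: Parsed as not R and not V

not R = not False = True
not V = not False = True
not R and not V = True and True = True
So Statement 2 is true.

Statement 3: Parsed as (V iff (not R nor S)) nand V

not R = not False = True
not R nor S = True nor True = False
V iff (not R nor S) = False iff False = True
(V iff (not R nor S)) nand V = True nand False = True
Hence Statement 3 is true.

True statements: 3 (Statement 1, Statement 2, Statement 3).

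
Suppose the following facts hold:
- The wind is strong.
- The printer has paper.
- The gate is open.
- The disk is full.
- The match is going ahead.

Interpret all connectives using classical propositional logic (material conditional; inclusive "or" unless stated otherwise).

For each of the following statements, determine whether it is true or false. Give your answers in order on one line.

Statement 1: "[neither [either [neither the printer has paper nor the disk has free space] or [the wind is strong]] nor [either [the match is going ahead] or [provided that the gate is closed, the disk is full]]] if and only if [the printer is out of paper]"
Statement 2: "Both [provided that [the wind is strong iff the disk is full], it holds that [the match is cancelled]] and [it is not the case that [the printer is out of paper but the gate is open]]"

Statement 1 True / Statement 2 False

Let Q = "the printer has paper" (T), S = "the disk is full" (T), P = "the wind is strong" (T), U = "the match is cancelled" (F), R = "the gate is open" (T).

Statement 1: In symbols: (((Q nor ~S) | P) nor (~U | (~R -> S))) <-> ~Q

~S = ~T = F
Q nor ~S = T nor F = F
(Q nor ~S) | P = F | T = T
~U = ~F = T
~R = ~T = F
~R -> S = F -> T = T
~U | (~R -> S) = T | T = T
((Q nor ~S) | P) nor (~U | (~R -> S)) = T nor T = F
~Q = ~T = F
(((Q nor ~S) | P) nor (~U | (~R -> S))) <-> ~Q = F <-> F = T
So Statement 1 is true.

Statement 2: This is ((P <-> S) -> U) & ~(~Q & R).

P <-> S = T <-> T = T
(P <-> S) -> U = T -> F = F
~Q = ~T = F
~Q & R = F & T = F
~(~Q & R) = ~F = T
((P <-> S) -> U) & ~(~Q & R) = F & T = F
Hence Statement 2 is false.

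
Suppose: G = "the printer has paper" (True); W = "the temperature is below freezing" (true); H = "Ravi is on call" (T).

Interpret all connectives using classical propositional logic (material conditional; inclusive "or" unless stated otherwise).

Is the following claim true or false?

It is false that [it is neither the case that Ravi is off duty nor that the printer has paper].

Formalization: ¬(¬H ↓ G)

¬H = ¬T = F
¬H ↓ G = F ↓ T = F
¬(¬H ↓ G) = ¬F = T

True.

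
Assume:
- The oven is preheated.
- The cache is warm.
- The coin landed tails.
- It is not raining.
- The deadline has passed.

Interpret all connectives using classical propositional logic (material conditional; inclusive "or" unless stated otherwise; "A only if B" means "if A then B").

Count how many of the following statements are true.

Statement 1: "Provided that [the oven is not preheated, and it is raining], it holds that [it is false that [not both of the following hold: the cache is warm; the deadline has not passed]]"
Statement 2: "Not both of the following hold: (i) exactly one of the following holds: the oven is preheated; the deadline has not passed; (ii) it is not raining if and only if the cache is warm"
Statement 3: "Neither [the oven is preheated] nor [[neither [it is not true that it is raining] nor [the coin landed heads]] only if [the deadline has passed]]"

Let P = "the oven is preheated" (True), S = "it is raining" (False), Q = "the cache is warm" (True), U = "the deadline has passed" (True), R = "the coin landed heads" (False).

Statement 1: In symbols: (not P and S) -> not (Q nand not U)

not P = not True = False
not P and S = False and False = False
not U = not True = False
Q nand not U = True nand False = True
not (Q nand not U) = not True = False
(not P and S) -> not (Q nand not U) = False -> False = True
Hence Statement 1 is true.

Statement 2: Parsed as (P xor not U) nand (not S iff Q)

not U = not True = False
P xor not U = True xor False = True
not S = not False = True
not S iff Q = True iff True = True
(P xor not U) nand (not S iff Q) = True nand True = False
Thus Statement 2 is false.

Statement 3: Formalization: P nor ((not S nor R) -> U)

not S = not False = True
not S nor R = True nor False = False
(not S nor R) -> U = False -> True = True
P nor ((not S nor R) -> U) = True nor True = False
Hence Statement 3 is false.

True statements: 1.

1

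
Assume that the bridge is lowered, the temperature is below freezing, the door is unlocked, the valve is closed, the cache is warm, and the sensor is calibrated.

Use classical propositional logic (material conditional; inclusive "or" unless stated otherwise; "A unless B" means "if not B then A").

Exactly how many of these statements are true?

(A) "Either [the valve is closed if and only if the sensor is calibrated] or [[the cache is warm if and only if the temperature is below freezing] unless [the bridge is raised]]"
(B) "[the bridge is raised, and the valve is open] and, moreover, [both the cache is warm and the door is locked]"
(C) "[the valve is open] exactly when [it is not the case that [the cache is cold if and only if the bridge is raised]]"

2

Let N = "the valve is open" (F), V = "the sensor is calibrated" (T), S = "the cache is warm" (T), K = "the temperature is below freezing" (T), R = "the bridge is raised" (F), D = "the door is locked" (F).

(A): This is (¬N ↔ V) ∨ ((S ↔ K) ∨ R).

¬N = ¬F = T
¬N ↔ V = T ↔ T = T
S ↔ K = T ↔ T = T
(S ↔ K) ∨ R = T ∨ F = T
(¬N ↔ V) ∨ ((S ↔ K) ∨ R) = T ∨ T = T
Thus (A) is true.

(B): Formalization: (R ∧ N) ∧ (S ∧ D)

R ∧ N = F ∧ F = F
S ∧ D = T ∧ F = F
(R ∧ N) ∧ (S ∧ D) = F ∧ F = F
Thus (B) is false.

(C): Formalization: N ↔ ¬(¬S ↔ R)

¬S = ¬T = F
¬S ↔ R = F ↔ F = T
¬(¬S ↔ R) = ¬T = F
N ↔ ¬(¬S ↔ R) = F ↔ F = T
Hence (C) is true.

2 of the 3 statements are true.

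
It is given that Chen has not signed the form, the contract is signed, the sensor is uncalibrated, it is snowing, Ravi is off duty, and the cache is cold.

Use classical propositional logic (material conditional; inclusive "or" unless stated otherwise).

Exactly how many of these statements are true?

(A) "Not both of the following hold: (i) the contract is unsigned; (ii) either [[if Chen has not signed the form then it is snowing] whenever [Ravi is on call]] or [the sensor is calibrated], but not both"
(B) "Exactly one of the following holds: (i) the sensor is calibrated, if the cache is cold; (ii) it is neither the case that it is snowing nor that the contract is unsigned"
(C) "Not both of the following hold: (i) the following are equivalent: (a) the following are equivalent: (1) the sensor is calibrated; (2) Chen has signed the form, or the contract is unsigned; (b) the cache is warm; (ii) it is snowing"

Let Q = "the contract is signed" (T), U = "Ravi is on call" (F), P = "Chen has signed the form" (F), S = "it is snowing" (T), R = "the sensor is calibrated" (F), V = "the cache is warm" (F).

(A): This is ~Q nand ((U -> (~P -> S)) xor R).

~Q = ~T = F
~P = ~F = T
~P -> S = T -> T = T
U -> (~P -> S) = F -> T = T
(U -> (~P -> S)) xor R = T xor F = T
~Q nand ((U -> (~P -> S)) xor R) = F nand T = T
Hence (A) is true.

(B): Formalization: (~V -> R) xor (S nor ~Q)

~V = ~F = T
~V -> R = T -> F = F
~Q = ~T = F
S nor ~Q = T nor F = F
(~V -> R) xor (S nor ~Q) = F xor F = F
So (B) is false.

(C): Formalization: ((R <-> (P | ~Q)) <-> V) nand S

~Q = ~T = F
P | ~Q = F | F = F
R <-> (P | ~Q) = F <-> F = T
(R <-> (P | ~Q)) <-> V = T <-> F = F
((R <-> (P | ~Q)) <-> V) nand S = F nand T = T
Hence (C) is true.

2 of the 3 statements are true.

2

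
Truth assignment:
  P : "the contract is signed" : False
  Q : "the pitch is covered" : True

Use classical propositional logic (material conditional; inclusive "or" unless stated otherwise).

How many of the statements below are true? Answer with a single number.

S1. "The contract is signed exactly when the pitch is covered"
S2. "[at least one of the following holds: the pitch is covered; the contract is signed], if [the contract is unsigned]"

S1: Parsed as P <-> Q

P <-> Q = F <-> T = F
Thus S1 is false.

S2: Formalization: ~P -> (Q | P)

~P = ~F = T
Q | P = T | F = T
~P -> (Q | P) = T -> T = T
Hence S2 is true.

Count: 1.

1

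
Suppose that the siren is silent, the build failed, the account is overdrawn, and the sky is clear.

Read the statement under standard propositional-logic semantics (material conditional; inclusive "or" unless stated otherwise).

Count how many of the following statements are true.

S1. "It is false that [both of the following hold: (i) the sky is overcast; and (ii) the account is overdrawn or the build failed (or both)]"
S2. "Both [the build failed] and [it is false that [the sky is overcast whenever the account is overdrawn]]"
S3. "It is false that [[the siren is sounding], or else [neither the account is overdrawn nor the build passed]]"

3

Let S = "the sky is overcast" (F), R = "the account is overdrawn" (T), Q = "the build passed" (F), P = "the siren is sounding" (F).

S1: This is ¬(S ∧ (R ∨ ¬Q)).

¬Q = ¬F = T
R ∨ ¬Q = T ∨ T = T
S ∧ (R ∨ ¬Q) = F ∧ T = F
¬(S ∧ (R ∨ ¬Q)) = ¬F = T
Hence S1 is true.

S2: In symbols: ¬Q ∧ ¬(R → S)

¬Q = ¬F = T
R → S = T → F = F
¬(R → S) = ¬F = T
¬Q ∧ ¬(R → S) = T ∧ T = T
Hence S2 is true.

S3: This is ¬(P ∨ (R ↓ Q)).

R ↓ Q = T ↓ F = F
P ∨ (R ↓ Q) = F ∨ F = F
¬(P ∨ (R ↓ Q)) = ¬F = T
Hence S3 is true.

Count: 3.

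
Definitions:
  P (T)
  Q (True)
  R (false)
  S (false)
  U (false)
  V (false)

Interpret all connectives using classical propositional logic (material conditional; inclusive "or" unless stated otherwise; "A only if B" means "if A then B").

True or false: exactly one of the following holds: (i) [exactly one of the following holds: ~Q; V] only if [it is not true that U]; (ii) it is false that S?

False

Parsed as ((¬Q ⊕ V) → ¬U) ⊕ ¬S

¬Q = ¬T = F
¬Q ⊕ V = F ⊕ F = F
¬U = ¬F = T
(¬Q ⊕ V) → ¬U = F → T = T
¬S = ¬F = T
((¬Q ⊕ V) → ¬U) ⊕ ¬S = T ⊕ T = F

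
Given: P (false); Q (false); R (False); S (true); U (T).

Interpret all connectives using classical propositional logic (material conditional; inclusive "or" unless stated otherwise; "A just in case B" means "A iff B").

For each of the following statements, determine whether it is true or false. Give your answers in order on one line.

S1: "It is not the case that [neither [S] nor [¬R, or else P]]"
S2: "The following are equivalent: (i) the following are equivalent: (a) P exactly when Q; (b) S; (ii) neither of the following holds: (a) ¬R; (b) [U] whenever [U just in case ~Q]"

S1 true, S2 false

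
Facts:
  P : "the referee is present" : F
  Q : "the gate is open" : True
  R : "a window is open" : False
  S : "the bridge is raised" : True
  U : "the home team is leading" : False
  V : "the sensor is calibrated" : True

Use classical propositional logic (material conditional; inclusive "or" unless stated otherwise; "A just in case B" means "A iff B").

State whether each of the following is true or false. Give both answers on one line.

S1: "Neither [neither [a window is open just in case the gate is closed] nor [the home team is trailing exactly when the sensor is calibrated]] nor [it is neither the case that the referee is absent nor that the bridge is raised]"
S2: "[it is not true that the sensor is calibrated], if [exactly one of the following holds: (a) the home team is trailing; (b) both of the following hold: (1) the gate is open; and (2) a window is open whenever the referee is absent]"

S1: This is ((R <-> ~Q) nor (~U <-> V)) nor (~P nor S).

~Q = ~T = F
R <-> ~Q = F <-> F = T
~U = ~F = T
~U <-> V = T <-> T = T
(R <-> ~Q) nor (~U <-> V) = T nor T = F
~P = ~F = T
~P nor S = T nor T = F
((R <-> ~Q) nor (~U <-> V)) nor (~P nor S) = F nor F = T
Thus S1 is true.

S2: Formalization: (~U xor (Q & (~P -> R))) -> ~V

~U = ~F = T
~P = ~F = T
~P -> R = T -> F = F
Q & (~P -> R) = T & F = F
~U xor (Q & (~P -> R)) = T xor F = T
~V = ~T = F
(~U xor (Q & (~P -> R))) -> ~V = T -> F = F
Hence S2 is false.

S1 True; S2 False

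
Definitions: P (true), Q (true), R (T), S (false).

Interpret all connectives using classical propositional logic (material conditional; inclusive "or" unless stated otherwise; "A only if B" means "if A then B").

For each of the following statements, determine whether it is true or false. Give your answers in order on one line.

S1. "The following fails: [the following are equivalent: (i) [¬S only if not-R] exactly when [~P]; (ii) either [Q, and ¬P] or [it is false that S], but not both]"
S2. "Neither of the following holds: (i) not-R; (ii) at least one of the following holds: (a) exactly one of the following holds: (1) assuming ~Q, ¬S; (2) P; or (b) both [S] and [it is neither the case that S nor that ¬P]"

S1: In symbols: ~(((~S -> ~R) <-> ~P) <-> ((Q & ~P) xor ~S))

~S = ~F = T
~R = ~T = F
~S -> ~R = T -> F = F
~P = ~T = F
(~S -> ~R) <-> ~P = F <-> F = T
~P = ~T = F
Q & ~P = T & F = F
~S = ~F = T
(Q & ~P) xor ~S = F xor T = T
((~S -> ~R) <-> ~P) <-> ((Q & ~P) xor ~S) = T <-> T = T
~(((~S -> ~R) <-> ~P) <-> ((Q & ~P) xor ~S)) = ~T = F
Thus S1 is false.

S2: Formalization: ~R nor (((~Q -> ~S) xor P) | (S & (S nor ~P)))

~R = ~T = F
~Q = ~T = F
~S = ~F = T
~Q -> ~S = F -> T = T
(~Q -> ~S) xor P = T xor T = F
~P = ~T = F
S nor ~P = F nor F = T
S & (S nor ~P) = F & T = F
((~Q -> ~S) xor P) | (S & (S nor ~P)) = F | F = F
~R nor (((~Q -> ~S) xor P) | (S & (S nor ~P))) = F nor F = T
Thus S2 is true.

S1 F, S2 T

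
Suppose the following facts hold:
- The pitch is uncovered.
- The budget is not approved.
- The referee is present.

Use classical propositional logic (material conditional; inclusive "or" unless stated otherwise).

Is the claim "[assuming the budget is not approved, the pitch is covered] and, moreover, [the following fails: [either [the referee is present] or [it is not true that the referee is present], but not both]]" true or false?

false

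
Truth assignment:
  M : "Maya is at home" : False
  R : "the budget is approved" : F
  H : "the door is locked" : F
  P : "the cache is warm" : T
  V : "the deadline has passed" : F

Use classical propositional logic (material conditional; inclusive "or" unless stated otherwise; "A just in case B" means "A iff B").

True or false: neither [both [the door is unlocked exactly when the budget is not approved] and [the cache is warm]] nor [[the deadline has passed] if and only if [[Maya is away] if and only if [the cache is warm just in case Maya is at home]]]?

Values: H=False, R=False, P=True, V=False, M=False.
Formalization: ((not H iff not R) and P) nor (V iff (not M iff (P iff M)))

not H = not False = True
not R = not False = True
not H iff not R = True iff True = True
(not H iff not R) and P = True and True = True
not M = not False = True
P iff M = True iff False = False
not M iff (P iff M) = True iff False = False
V iff (not M iff (P iff M)) = False iff False = True
((not H iff not R) and P) nor (V iff (not M iff (P iff M))) = True nor True = False

False.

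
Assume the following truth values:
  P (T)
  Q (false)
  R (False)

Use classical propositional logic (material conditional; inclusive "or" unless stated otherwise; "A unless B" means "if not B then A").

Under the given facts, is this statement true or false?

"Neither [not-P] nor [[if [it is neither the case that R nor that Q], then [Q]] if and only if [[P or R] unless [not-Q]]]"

In symbols: ~P nor (((R nor Q) -> Q) <-> ((P | R) | ~Q))

~P = ~T = F
R nor Q = F nor F = T
(R nor Q) -> Q = T -> F = F
P | R = T | F = T
~Q = ~F = T
(P | R) | ~Q = T | T = T
((R nor Q) -> Q) <-> ((P | R) | ~Q) = F <-> T = F
~P nor (((R nor Q) -> Q) <-> ((P | R) | ~Q)) = F nor F = T

True.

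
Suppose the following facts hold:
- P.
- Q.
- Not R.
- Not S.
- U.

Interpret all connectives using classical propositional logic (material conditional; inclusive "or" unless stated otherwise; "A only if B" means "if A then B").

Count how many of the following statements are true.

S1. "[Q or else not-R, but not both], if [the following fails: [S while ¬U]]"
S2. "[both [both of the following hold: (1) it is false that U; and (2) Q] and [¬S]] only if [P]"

1

S1: Formalization: ¬(S ∧ ¬U) → (Q ⊕ ¬R)

¬U = ¬T = F
S ∧ ¬U = F ∧ F = F
¬(S ∧ ¬U) = ¬F = T
¬R = ¬F = T
Q ⊕ ¬R = T ⊕ T = F
¬(S ∧ ¬U) → (Q ⊕ ¬R) = T → F = F
Thus S1 is false.

S2: Formalization: ((¬U ∧ Q) ∧ ¬S) → P

¬U = ¬T = F
¬U ∧ Q = F ∧ T = F
¬S = ¬F = T
(¬U ∧ Q) ∧ ¬S = F ∧ T = F
((¬U ∧ Q) ∧ ¬S) → P = F → T = T
So S2 is true.

1 of the 2 statements is true (S2).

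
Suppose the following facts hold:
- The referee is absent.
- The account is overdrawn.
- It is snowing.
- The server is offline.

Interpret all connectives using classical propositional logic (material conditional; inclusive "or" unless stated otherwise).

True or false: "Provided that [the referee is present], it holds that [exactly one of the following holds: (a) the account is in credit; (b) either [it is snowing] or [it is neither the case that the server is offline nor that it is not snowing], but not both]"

Let P = "the referee is present" (False), G = "the account is overdrawn" (True), L = "it is snowing" (True), H = "the server is online" (False).
Formalization: P -> (not G xor (L xor (not H nor not L)))

not G = not True = False
not H = not False = True
not L = not True = False
not H nor not L = True nor False = False
L xor (not H nor not L) = True xor False = True
not G xor (L xor (not H nor not L)) = False xor True = True
P -> (not G xor (L xor (not H nor not L))) = False -> True = True

True.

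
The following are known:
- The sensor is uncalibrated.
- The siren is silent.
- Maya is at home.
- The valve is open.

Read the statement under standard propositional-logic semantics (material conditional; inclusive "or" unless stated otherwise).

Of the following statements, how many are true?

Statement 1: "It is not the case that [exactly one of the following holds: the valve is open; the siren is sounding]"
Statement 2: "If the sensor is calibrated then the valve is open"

1

Let S = "the valve is open" (T), Q = "the siren is sounding" (F), P = "the sensor is calibrated" (F).

Statement 1: Parsed as ~(S xor Q)

S xor Q = T xor F = T
~(S xor Q) = ~T = F
Thus Statement 1 is false.

Statement 2: Parsed as P -> S

P -> S = F -> T = T
So Statement 2 is true.

1 of the 2 statements is true.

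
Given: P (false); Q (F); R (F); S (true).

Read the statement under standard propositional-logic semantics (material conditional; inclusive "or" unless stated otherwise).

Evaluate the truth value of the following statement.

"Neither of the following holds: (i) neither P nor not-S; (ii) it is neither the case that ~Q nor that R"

Parsed as (P nor not S) nor (not Q nor R)

not S = not True = False
P nor not S = False nor False = True
not Q = not False = True
not Q nor R = True nor False = False
(P nor not S) nor (not Q nor R) = True nor False = False

False.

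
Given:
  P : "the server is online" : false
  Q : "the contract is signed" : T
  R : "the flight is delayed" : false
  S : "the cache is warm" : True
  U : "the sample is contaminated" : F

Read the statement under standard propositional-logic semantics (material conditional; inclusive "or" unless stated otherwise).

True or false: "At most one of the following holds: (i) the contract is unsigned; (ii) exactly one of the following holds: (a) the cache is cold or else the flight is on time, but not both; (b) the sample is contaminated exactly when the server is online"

True.

This is ¬Q ↑ ((¬S ⊕ ¬R) ⊕ (U ↔ P)).

¬Q = ¬T = F
¬S = ¬T = F
¬R = ¬F = T
¬S ⊕ ¬R = F ⊕ T = T
U ↔ P = F ↔ F = T
(¬S ⊕ ¬R) ⊕ (U ↔ P) = T ⊕ T = F
¬Q ↑ ((¬S ⊕ ¬R) ⊕ (U ↔ P)) = F ↑ F = T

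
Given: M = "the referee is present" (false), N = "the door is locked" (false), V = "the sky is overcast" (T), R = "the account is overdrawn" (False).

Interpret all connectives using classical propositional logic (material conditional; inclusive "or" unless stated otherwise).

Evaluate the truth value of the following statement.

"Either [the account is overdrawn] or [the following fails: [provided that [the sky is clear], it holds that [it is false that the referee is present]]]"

false

In symbols: R ∨ ¬(¬V → ¬M)

¬V = ¬T = F
¬M = ¬F = T
¬V → ¬M = F → T = T
¬(¬V → ¬M) = ¬T = F
R ∨ ¬(¬V → ¬M) = F ∨ F = F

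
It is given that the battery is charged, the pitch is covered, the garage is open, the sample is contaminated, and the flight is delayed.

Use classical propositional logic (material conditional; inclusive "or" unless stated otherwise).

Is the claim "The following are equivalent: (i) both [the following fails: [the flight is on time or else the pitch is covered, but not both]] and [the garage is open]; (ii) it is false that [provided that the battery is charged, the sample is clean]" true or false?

Let V = "the flight is delayed" (T), G = "the pitch is covered" (T), S = "the garage is closed" (F), P = "the battery is charged" (T), L = "the sample is contaminated" (T).
This is (~(~V xor G) & ~S) <-> ~(P -> ~L).

~V = ~T = F
~V xor G = F xor T = T
~(~V xor G) = ~T = F
~S = ~F = T
~(~V xor G) & ~S = F & T = F
~L = ~T = F
P -> ~L = T -> F = F
~(P -> ~L) = ~F = T
(~(~V xor G) & ~S) <-> ~(P -> ~L) = F <-> T = F

False.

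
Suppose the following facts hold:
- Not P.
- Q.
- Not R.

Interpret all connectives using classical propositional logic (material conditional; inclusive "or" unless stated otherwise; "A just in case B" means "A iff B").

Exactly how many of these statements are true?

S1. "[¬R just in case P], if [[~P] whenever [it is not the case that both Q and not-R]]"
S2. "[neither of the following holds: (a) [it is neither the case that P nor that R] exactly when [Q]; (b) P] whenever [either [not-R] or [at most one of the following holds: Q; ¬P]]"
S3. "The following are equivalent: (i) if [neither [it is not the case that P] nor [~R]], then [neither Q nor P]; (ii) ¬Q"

S1: This is ((Q ↑ ¬R) → ¬P) → (¬R ↔ P).

¬R = ¬F = T
Q ↑ ¬R = T ↑ T = F
¬P = ¬F = T
(Q ↑ ¬R) → ¬P = F → T = T
¬R = ¬F = T
¬R ↔ P = T ↔ F = F
((Q ↑ ¬R) → ¬P) → (¬R ↔ P) = T → F = F
So S1 is false.

S2: In symbols: (¬R ∨ (Q ↑ ¬P)) → (((P ↓ R) ↔ Q) ↓ P)

¬R = ¬F = T
¬P = ¬F = T
Q ↑ ¬P = T ↑ T = F
¬R ∨ (Q ↑ ¬P) = T ∨ F = T
P ↓ R = F ↓ F = T
(P ↓ R) ↔ Q = T ↔ T = T
((P ↓ R) ↔ Q) ↓ P = T ↓ F = F
(¬R ∨ (Q ↑ ¬P)) → (((P ↓ R) ↔ Q) ↓ P) = T → F = F
Hence S2 is false.

S3: This is ((¬P ↓ ¬R) → (Q ↓ P)) ↔ ¬Q.

¬P = ¬F = T
¬R = ¬F = T
¬P ↓ ¬R = T ↓ T = F
Q ↓ P = T ↓ F = F
(¬P ↓ ¬R) → (Q ↓ P) = F → F = T
¬Q = ¬T = F
((¬P ↓ ¬R) → (Q ↓ P)) ↔ ¬Q = T ↔ F = F
So S3 is false.

Count: 0.

0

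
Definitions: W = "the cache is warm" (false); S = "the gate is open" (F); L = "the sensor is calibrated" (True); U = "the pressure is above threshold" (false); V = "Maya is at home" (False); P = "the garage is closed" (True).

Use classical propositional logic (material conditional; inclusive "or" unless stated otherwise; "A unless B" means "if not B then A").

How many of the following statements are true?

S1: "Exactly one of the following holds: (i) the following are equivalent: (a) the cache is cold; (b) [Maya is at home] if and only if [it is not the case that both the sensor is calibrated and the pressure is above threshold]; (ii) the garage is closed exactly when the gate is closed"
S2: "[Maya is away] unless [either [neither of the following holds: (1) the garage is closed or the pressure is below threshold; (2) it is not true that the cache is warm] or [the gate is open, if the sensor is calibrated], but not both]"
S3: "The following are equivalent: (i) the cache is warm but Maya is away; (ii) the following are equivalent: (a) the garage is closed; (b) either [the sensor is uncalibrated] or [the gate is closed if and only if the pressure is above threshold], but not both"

3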